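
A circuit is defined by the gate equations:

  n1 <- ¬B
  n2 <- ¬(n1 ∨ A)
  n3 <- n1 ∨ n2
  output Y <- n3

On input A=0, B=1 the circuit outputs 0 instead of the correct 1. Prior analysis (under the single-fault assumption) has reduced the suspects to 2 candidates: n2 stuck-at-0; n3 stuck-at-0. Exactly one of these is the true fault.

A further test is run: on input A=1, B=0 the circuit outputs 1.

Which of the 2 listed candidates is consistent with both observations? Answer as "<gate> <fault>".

n2 stuck-at-0

Evaluate each candidate on input A=1, B=0:
  n2 stuck-at-0: n1=1, n2=0 [stuck-at-0], n3=1 → 1 — matches
  n3 stuck-at-0: n1=1, n2=0, n3=0 [stuck-at-0] → 0 — eliminated
Only n2 stuck-at-0 reproduces the observed 1.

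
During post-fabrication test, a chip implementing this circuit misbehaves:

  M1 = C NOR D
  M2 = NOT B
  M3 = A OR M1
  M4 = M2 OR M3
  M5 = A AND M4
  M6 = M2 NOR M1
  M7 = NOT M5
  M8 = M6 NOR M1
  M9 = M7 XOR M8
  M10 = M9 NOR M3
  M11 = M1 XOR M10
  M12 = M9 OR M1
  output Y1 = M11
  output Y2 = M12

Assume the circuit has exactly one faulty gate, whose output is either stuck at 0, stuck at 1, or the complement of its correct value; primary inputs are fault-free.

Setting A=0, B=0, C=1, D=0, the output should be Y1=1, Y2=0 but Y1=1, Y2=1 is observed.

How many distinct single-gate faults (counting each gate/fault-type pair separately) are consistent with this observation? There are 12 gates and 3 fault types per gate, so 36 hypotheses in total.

Fault-free: M1=0, M2=1, M3=0, M4=1, M5=0, M6=0, M7=1, M8=1, M9=0, M10=1, M11=1, M12=0 → Y1=1, Y2=0. Observed Y1=1, Y2=1.
  M1: stuck-at-1, inverted output ✓; others ✗
  M2: none of the 3 fault types match ✗
  M3: none of the 3 fault types match ✗
  M4: none of the 3 fault types match ✗
  M5: none of the 3 fault types match ✗
  M6: none of the 3 fault types match ✗
  M7: none of the 3 fault types match ✗
  M8: none of the 3 fault types match ✗
  M9: none of the 3 fault types match ✗
  M10: none of the 3 fault types match ✗
  M11: none of the 3 fault types match ✗
  M12: stuck-at-1, inverted output ✓; others ✗
Consistent faults: {M1 stuck-at-1, M1 inverted output, M12 stuck-at-1, M12 inverted output} — 4 in all.

4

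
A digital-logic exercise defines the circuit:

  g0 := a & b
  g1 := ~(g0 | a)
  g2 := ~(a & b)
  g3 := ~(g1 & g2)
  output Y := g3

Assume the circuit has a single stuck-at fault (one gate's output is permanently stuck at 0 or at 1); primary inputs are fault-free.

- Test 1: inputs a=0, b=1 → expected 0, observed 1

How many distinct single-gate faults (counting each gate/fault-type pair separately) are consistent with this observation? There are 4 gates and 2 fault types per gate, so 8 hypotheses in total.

4

Fault-free: g0=0, g1=1, g2=1, g3=0 → 0. Observed 1.
  g0 stuck-at-0: output 0 ✗
  g0 stuck-at-1: output 1 ✓
  g1 stuck-at-0: output 1 ✓
  g1 stuck-at-1: output 0 ✗
  g2 stuck-at-0: output 1 ✓
  g2 stuck-at-1: output 0 ✗
  g3 stuck-at-0: output 0 ✗
  g3 stuck-at-1: output 1 ✓
Consistent faults: {g0 stuck-at-1, g1 stuck-at-0, g2 stuck-at-0, g3 stuck-at-1} — 4 in all.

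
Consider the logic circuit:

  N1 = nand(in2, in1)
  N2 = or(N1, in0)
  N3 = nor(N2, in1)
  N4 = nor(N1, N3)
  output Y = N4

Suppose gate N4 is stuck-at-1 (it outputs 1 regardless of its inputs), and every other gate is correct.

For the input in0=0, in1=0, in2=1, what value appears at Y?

1

Propagate with N4 forced: N1=1, N2=1, N3=0, N4=1 [stuck-at-1].
So Y = 1. (Without the fault it would be 0.)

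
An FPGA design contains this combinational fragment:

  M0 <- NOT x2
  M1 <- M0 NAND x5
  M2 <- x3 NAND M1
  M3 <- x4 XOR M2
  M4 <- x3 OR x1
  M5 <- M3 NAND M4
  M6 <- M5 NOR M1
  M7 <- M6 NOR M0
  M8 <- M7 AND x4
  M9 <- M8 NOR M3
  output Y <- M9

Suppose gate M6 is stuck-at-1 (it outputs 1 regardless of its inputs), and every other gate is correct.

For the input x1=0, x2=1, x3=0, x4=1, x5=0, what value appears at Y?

1

Propagate with M6 forced: M0=0, M1=1, M2=1, M3=0, M4=0, M5=1, M6=1 [stuck-at-1], M7=0, M8=0, M9=1.
So Y = 1. (Without the fault it would be 0.)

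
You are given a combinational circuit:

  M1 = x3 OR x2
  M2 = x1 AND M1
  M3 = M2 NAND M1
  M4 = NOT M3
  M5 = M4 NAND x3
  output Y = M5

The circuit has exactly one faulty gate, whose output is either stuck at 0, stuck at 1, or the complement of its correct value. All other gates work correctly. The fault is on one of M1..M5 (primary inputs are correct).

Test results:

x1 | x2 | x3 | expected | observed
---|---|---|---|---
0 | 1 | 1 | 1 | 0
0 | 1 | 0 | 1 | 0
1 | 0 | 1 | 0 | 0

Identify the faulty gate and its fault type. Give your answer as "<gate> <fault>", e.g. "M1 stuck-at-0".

M5 stuck-at-0

Fault-free values for test 1 (x1=0, x2=1, x3=1): M1=1, M2=0, M3=1, M4=0, M5=1, giving Y=1. Observed 0.
Test 1: faults giving observed 0 are {M2 stuck-at-1, M2 inverted output, M3 stuck-at-0, M3 inverted output, M4 stuck-at-1, M4 inverted output, M5 stuck-at-0, M5 inverted output}.
Test 2 (x1=0, x2=1, x3=0): fault-free M1=1, M2=0, M3=1, M4=0, M5=1 → 1; observed 0. Eliminates M2 stuck-at-1, M2 inverted output, M3 stuck-at-0, M3 inverted output, M4 stuck-at-1, M4 inverted output.
Test 3 (x1=1, x2=0, x3=1): fault-free M1=1, M2=1, M3=0, M4=1, M5=0 → 0; observed 0. Eliminates M5 inverted output.
Only M5 stuck-at-0 is consistent with every test.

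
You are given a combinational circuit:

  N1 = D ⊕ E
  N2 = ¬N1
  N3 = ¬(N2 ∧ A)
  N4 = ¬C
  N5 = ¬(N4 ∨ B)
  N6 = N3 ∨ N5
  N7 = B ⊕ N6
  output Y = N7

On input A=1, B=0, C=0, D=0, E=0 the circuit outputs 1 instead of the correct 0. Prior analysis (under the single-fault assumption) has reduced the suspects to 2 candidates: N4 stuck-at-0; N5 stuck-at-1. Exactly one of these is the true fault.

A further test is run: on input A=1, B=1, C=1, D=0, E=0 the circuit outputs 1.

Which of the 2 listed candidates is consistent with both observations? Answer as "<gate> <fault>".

N4 stuck-at-0

Evaluate each candidate on input A=1, B=1, C=1, D=0, E=0:
  N4 stuck-at-0: N1=0, N2=1, N3=0, N4=0 [stuck-at-0], N5=0, N6=0, N7=1 → 1 — matches
  N5 stuck-at-1: N1=0, N2=1, N3=0, N4=0, N5=1 [stuck-at-1], N6=1, N7=0 → 0 — eliminated
Only N4 stuck-at-0 reproduces the observed 1.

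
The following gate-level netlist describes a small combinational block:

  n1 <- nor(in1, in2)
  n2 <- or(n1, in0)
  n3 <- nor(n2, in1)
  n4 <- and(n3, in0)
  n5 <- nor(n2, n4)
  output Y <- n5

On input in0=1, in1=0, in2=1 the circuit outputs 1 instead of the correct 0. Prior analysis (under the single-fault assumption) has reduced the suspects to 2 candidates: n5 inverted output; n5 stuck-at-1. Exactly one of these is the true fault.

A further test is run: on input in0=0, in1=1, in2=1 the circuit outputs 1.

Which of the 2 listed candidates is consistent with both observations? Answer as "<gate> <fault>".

n5 stuck-at-1

Evaluate each candidate on input in0=0, in1=1, in2=1:
  n5 inverted output: n1=0, n2=0, n3=0, n4=0, n5=0 [inverted output] → 0 — eliminated
  n5 stuck-at-1: n1=0, n2=0, n3=0, n4=0, n5=1 [stuck-at-1] → 1 — matches
Only n5 stuck-at-1 reproduces the observed 1.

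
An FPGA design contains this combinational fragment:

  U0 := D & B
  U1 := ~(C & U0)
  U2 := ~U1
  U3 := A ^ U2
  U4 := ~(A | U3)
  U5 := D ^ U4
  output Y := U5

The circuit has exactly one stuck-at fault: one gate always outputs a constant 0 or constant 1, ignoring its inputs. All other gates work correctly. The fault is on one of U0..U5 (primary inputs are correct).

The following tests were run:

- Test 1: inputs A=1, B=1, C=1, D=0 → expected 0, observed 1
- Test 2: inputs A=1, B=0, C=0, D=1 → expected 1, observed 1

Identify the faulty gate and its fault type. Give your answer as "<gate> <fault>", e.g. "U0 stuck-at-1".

U5 stuck-at-1

Fault-free values for test 1 (A=1, B=1, C=1, D=0): U0=0, U1=1, U2=0, U3=1, U4=0, U5=0, giving Y=0. Observed 1.
Test 1: faults giving observed 1 are {U4 stuck-at-1, U5 stuck-at-1}.
Test 2 (A=1, B=0, C=0, D=1): fault-free U0=0, U1=1, U2=0, U3=1, U4=0, U5=1 → 1; observed 1. Eliminates U4 stuck-at-1.
Only U5 stuck-at-1 is consistent with every test.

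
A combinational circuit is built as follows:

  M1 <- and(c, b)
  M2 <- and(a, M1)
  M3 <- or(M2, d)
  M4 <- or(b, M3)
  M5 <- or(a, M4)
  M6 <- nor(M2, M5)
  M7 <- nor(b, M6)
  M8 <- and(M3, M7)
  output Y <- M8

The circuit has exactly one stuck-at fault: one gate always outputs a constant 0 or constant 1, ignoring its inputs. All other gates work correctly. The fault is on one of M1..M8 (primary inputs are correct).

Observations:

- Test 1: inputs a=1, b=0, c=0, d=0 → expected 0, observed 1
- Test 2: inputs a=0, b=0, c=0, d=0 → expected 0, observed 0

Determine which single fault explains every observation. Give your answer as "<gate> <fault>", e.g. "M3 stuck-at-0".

Fault-free values for test 1 (a=1, b=0, c=0, d=0): M1=0, M2=0, M3=0, M4=0, M5=1, M6=0, M7=1, M8=0, giving Y=0. Observed 1.
Test 1: faults giving observed 1 are {M1 stuck-at-1, M2 stuck-at-1, M3 stuck-at-1, M8 stuck-at-1}.
Test 2 (a=0, b=0, c=0, d=0): fault-free M1=0, M2=0, M3=0, M4=0, M5=0, M6=1, M7=0, M8=0 → 0; observed 0. Eliminates M2 stuck-at-1, M3 stuck-at-1, M8 stuck-at-1.
Only M1 stuck-at-1 is consistent with every test.

M1 stuck-at-1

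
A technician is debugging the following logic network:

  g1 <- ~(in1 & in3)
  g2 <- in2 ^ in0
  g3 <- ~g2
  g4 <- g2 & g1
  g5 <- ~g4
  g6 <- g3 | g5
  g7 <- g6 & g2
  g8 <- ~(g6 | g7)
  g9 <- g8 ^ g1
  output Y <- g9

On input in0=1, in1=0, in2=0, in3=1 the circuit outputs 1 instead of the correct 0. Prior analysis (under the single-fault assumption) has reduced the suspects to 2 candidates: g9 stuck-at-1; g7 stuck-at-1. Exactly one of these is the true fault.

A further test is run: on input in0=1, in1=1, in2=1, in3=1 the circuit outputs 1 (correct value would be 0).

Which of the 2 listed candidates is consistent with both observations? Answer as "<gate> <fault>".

Evaluate each candidate on input in0=1, in1=1, in2=1, in3=1:
  g9 stuck-at-1: g1=0, g2=0, g3=1, g4=0, g5=1, g6=1, g7=0, g8=0, g9=1 [stuck-at-1] → 1 — matches
  g7 stuck-at-1: g1=0, g2=0, g3=1, g4=0, g5=1, g6=1, g7=1 [stuck-at-1], g8=0, g9=0 → 0 — eliminated
Only g9 stuck-at-1 reproduces the observed 1.

g9 stuck-at-1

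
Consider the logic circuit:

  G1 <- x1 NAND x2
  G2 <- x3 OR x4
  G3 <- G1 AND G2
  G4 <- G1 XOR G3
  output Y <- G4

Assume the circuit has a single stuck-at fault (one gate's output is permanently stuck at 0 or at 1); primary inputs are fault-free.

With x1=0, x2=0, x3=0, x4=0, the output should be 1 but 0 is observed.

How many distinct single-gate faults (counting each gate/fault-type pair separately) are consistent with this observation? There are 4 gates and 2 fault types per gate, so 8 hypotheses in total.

Fault-free: G1=1, G2=0, G3=0, G4=1 → 1. Observed 0.
  G1 stuck-at-0: output 0 ✓
  G1 stuck-at-1: output 1 ✗
  G2 stuck-at-0: output 1 ✗
  G2 stuck-at-1: output 0 ✓
  G3 stuck-at-0: output 1 ✗
  G3 stuck-at-1: output 0 ✓
  G4 stuck-at-0: output 0 ✓
  G4 stuck-at-1: output 1 ✗
Consistent faults: {G1 stuck-at-0, G2 stuck-at-1, G3 stuck-at-1, G4 stuck-at-0} — 4 in all.

4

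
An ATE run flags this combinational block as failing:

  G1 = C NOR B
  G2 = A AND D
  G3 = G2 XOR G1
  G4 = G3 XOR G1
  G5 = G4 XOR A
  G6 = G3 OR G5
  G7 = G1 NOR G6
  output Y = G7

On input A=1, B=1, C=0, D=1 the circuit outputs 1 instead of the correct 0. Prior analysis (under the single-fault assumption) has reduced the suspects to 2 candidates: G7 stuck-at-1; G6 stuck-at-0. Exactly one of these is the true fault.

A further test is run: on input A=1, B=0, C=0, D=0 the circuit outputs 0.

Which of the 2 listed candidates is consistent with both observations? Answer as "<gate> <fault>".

G6 stuck-at-0

Evaluate each candidate on input A=1, B=0, C=0, D=0:
  G7 stuck-at-1: G1=1, G2=0, G3=1, G4=0, G5=1, G6=1, G7=1 [stuck-at-1] → 1 — eliminated
  G6 stuck-at-0: G1=1, G2=0, G3=1, G4=0, G5=1, G6=0 [stuck-at-0], G7=0 → 0 — matches
Only G6 stuck-at-0 reproduces the observed 0.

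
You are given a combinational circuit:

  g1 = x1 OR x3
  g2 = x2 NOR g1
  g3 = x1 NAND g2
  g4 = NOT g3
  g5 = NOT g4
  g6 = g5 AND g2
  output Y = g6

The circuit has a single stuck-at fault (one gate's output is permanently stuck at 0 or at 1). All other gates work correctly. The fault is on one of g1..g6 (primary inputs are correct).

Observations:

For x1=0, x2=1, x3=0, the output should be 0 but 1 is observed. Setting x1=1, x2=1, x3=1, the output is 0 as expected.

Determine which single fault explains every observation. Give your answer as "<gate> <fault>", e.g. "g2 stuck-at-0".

Fault-free values for test 1 (x1=0, x2=1, x3=0): g1=0, g2=0, g3=1, g4=0, g5=1, g6=0, giving Y=0. Observed 1.
Test 1: faults giving observed 1 are {g2 stuck-at-1, g6 stuck-at-1}.
Test 2 (x1=1, x2=1, x3=1): fault-free g1=1, g2=0, g3=1, g4=0, g5=1, g6=0 → 0; observed 0. Eliminates g6 stuck-at-1.
Only g2 stuck-at-1 is consistent with every test.

g2 stuck-at-1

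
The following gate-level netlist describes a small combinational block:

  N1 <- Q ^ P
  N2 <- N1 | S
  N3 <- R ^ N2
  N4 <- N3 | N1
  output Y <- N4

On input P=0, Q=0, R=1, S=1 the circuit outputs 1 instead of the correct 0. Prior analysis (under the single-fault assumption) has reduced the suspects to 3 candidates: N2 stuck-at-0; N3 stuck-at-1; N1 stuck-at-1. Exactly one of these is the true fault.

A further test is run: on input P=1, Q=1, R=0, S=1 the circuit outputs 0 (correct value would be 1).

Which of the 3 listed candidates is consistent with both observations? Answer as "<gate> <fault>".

N2 stuck-at-0

Evaluate each candidate on input P=1, Q=1, R=0, S=1:
  N2 stuck-at-0: N1=0, N2=0 [stuck-at-0], N3=0, N4=0 → 0 — matches
  N3 stuck-at-1: N1=0, N2=1, N3=1 [stuck-at-1], N4=1 → 1 — eliminated
  N1 stuck-at-1: N1=1 [stuck-at-1], N2=1, N3=1, N4=1 → 1 — eliminated
Only N2 stuck-at-0 reproduces the observed 0.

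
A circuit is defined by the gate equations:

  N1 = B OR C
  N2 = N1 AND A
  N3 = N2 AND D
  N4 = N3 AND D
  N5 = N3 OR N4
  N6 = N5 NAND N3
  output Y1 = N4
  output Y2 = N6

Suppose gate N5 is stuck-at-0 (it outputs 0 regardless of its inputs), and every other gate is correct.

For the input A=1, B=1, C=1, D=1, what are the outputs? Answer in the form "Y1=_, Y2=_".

Y1=1, Y2=1

Propagate with N5 forced: N1=1, N2=1, N3=1, N4=1, N5=0 [stuck-at-0], N6=1.
So the outputs are Y1=1, Y2=1. (Without the fault they would be Y1=1, Y2=0.)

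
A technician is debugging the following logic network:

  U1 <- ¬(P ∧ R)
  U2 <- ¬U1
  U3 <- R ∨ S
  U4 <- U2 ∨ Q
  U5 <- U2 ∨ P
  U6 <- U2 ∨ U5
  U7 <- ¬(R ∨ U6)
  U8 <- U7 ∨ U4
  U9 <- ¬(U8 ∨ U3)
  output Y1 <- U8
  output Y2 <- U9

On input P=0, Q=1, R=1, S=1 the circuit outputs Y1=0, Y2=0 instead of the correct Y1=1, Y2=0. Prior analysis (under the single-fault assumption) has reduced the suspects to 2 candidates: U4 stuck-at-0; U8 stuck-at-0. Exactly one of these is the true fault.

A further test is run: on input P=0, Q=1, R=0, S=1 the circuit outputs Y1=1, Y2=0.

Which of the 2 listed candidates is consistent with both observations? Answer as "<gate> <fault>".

Evaluate each candidate on input P=0, Q=1, R=0, S=1:
  U4 stuck-at-0: U1=1, U2=0, U3=1, U4=0 [stuck-at-0], U5=0, U6=0, U7=1, U8=1, U9=0 → Y1=1, Y2=0 — matches
  U8 stuck-at-0: U1=1, U2=0, U3=1, U4=1, U5=0, U6=0, U7=1, U8=0 [stuck-at-0], U9=0 → Y1=0, Y2=0 — eliminated
Only U4 stuck-at-0 reproduces the observed Y1=1, Y2=0.

U4 stuck-at-0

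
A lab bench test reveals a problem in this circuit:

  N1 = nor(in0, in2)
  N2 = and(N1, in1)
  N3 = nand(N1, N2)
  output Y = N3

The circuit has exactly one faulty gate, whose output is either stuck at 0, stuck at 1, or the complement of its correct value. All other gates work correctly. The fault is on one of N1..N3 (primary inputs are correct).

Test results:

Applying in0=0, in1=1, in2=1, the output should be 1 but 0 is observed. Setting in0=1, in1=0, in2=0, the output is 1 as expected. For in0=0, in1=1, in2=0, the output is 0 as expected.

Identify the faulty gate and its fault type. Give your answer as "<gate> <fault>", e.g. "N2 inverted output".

Fault-free values for test 1 (in0=0, in1=1, in2=1): N1=0, N2=0, N3=1, giving Y=1. Observed 0.
Test 1: faults giving observed 0 are {N1 stuck-at-1, N1 inverted output, N3 stuck-at-0, N3 inverted output}.
Test 2 (in0=1, in1=0, in2=0): fault-free N1=0, N2=0, N3=1 → 1; observed 1. Eliminates N3 stuck-at-0, N3 inverted output.
Test 3 (in0=0, in1=1, in2=0): fault-free N1=1, N2=1, N3=0 → 0; observed 0. Eliminates N1 inverted output.
Only N1 stuck-at-1 is consistent with every test.

N1 stuck-at-1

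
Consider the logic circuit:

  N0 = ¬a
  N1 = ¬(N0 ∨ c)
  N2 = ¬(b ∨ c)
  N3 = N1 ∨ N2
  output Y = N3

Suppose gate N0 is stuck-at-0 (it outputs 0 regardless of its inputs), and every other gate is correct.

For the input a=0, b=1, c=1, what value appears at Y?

0

Propagate with N0 forced: N0=0 [stuck-at-0], N1=0, N2=0, N3=0.
So Y = 0. (Same as the fault-free value — the fault is masked on this input.)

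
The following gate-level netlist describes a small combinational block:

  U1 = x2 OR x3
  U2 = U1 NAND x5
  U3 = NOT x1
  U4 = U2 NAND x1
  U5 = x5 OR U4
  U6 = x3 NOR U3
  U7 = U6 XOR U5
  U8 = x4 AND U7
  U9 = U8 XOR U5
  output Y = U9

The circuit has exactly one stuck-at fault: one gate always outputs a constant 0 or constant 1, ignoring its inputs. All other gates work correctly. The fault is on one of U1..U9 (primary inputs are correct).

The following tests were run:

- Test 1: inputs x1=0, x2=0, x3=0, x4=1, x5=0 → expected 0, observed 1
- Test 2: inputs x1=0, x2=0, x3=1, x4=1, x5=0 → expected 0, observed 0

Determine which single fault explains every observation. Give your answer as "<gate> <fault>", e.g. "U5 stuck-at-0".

Fault-free values for test 1 (x1=0, x2=0, x3=0, x4=1, x5=0): U1=0, U2=1, U3=1, U4=1, U5=1, U6=0, U7=1, U8=1, U9=0, giving Y=0. Observed 1.
Test 1: faults giving observed 1 are {U3 stuck-at-0, U6 stuck-at-1, U7 stuck-at-0, U8 stuck-at-0, U9 stuck-at-1}.
Test 2 (x1=0, x2=0, x3=1, x4=1, x5=0): fault-free U1=1, U2=1, U3=1, U4=1, U5=1, U6=0, U7=1, U8=1, U9=0 → 0; observed 0. Eliminates U6 stuck-at-1, U7 stuck-at-0, U8 stuck-at-0, U9 stuck-at-1.
Only U3 stuck-at-0 is consistent with every test.

U3 stuck-at-0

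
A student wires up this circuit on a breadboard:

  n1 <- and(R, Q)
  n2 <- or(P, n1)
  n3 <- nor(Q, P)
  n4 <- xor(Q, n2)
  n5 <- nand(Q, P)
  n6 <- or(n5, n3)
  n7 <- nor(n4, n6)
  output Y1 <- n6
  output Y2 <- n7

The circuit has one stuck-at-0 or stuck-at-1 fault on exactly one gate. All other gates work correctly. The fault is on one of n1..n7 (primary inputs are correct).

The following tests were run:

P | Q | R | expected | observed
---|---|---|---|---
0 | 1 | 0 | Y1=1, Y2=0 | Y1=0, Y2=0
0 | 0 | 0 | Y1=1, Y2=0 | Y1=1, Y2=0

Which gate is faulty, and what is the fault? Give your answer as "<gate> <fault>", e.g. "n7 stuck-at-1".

Fault-free values for test 1 (P=0, Q=1, R=0): n1=0, n2=0, n3=0, n4=1, n5=1, n6=1, n7=0, giving Y1=1, Y2=0. Observed Y1=0, Y2=0.
Test 1: faults giving observed Y1=0, Y2=0 are {n5 stuck-at-0, n6 stuck-at-0}.
Test 2 (P=0, Q=0, R=0): fault-free n1=0, n2=0, n3=1, n4=0, n5=1, n6=1, n7=0 → Y1=1, Y2=0; observed Y1=1, Y2=0. Eliminates n6 stuck-at-0.
Only n5 stuck-at-0 is consistent with every test.

n5 stuck-at-0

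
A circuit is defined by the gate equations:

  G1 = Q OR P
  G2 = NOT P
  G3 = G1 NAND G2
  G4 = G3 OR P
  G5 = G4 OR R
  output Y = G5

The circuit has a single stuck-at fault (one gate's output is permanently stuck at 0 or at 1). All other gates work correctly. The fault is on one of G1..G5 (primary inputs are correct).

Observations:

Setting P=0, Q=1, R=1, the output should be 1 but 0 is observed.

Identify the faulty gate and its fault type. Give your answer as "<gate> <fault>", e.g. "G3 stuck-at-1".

G5 stuck-at-0

Fault-free values for test 1 (P=0, Q=1, R=1): G1=1, G2=1, G3=0, G4=0, G5=1, giving Y=1. Observed 0.
Test 1: faults giving observed 0 are {G5 stuck-at-0}.
Only G5 stuck-at-0 is consistent with every test.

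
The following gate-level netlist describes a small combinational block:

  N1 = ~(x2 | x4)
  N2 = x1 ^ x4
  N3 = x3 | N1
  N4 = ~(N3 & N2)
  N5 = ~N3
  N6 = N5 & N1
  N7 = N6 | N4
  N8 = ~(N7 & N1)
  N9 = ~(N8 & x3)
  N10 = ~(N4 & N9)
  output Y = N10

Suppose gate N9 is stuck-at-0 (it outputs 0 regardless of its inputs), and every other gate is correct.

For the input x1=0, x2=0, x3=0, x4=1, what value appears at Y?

1

Propagate with N9 forced: N1=0, N2=1, N3=0, N4=1, N5=1, N6=0, N7=1, N8=1, N9=0 [stuck-at-0], N10=1.
So Y = 1. (Without the fault it would be 0.)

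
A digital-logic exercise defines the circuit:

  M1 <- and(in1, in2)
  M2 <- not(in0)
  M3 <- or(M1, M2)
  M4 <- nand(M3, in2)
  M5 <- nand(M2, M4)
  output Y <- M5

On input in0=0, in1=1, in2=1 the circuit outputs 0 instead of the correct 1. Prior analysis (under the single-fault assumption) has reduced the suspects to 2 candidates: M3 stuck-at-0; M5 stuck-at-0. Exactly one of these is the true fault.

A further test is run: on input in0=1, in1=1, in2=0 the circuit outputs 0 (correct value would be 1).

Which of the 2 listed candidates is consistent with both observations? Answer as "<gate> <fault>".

Evaluate each candidate on input in0=1, in1=1, in2=0:
  M3 stuck-at-0: M1=0, M2=0, M3=0 [stuck-at-0], M4=1, M5=1 → 1 — eliminated
  M5 stuck-at-0: M1=0, M2=0, M3=0, M4=1, M5=0 [stuck-at-0] → 0 — matches
Only M5 stuck-at-0 reproduces the observed 0.

M5 stuck-at-0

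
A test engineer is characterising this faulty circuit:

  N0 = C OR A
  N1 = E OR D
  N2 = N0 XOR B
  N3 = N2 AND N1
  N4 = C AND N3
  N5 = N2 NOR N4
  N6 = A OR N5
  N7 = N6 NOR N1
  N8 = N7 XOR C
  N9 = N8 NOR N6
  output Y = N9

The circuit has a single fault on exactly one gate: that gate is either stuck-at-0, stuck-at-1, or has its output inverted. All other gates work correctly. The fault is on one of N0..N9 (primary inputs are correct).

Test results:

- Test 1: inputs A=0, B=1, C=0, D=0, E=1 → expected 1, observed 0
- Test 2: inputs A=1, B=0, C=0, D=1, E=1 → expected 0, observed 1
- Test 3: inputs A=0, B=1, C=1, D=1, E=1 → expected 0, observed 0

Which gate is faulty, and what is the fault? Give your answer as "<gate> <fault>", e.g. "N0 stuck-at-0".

Fault-free values for test 1 (A=0, B=1, C=0, D=0, E=1): N0=0, N1=1, N2=1, N3=1, N4=0, N5=0, N6=0, N7=0, N8=0, N9=1, giving Y=1. Observed 0.
Test 1: faults giving observed 0 are {N0 stuck-at-1, N0 inverted output, N1 stuck-at-0, N1 inverted output, N2 stuck-at-0, N2 inverted output, N5 stuck-at-1, N5 inverted output, N6 stuck-at-1, N6 inverted output, N7 stuck-at-1, N7 inverted output, N8 stuck-at-1, N8 inverted output, N9 stuck-at-0, N9 inverted output}.
Test 2 (A=1, B=0, C=0, D=1, E=1): fault-free N0=1, N1=1, N2=1, N3=1, N4=0, N5=0, N6=1, N7=0, N8=0, N9=0 → 0; observed 1. Eliminates N0 stuck-at-1, N0 inverted output, N1 stuck-at-0, N1 inverted output, N2 stuck-at-0, N2 inverted output, N5 stuck-at-1, N5 inverted output, N6 stuck-at-1, N7 stuck-at-1, N7 inverted output, N8 stuck-at-1, N8 inverted output, N9 stuck-at-0.
Test 3 (A=0, B=1, C=1, D=1, E=1): fault-free N0=1, N1=1, N2=0, N3=0, N4=0, N5=1, N6=1, N7=0, N8=1, N9=0 → 0; observed 0. Eliminates N9 inverted output.
Only N6 inverted output is consistent with every test.

N6 inverted output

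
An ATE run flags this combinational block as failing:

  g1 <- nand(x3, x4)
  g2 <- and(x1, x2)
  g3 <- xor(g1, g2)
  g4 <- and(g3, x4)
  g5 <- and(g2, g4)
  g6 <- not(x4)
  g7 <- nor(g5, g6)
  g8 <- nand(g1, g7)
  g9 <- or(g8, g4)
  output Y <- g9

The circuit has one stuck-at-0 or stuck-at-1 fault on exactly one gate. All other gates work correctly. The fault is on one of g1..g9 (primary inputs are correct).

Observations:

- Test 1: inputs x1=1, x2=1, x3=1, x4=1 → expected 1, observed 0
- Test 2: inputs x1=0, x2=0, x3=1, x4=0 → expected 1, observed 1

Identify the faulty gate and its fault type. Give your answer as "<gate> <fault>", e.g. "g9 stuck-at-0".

g1 stuck-at-1

Fault-free values for test 1 (x1=1, x2=1, x3=1, x4=1): g1=0, g2=1, g3=1, g4=1, g5=1, g6=0, g7=0, g8=1, g9=1, giving Y=1. Observed 0.
Test 1: faults giving observed 0 are {g1 stuck-at-1, g9 stuck-at-0}.
Test 2 (x1=0, x2=0, x3=1, x4=0): fault-free g1=1, g2=0, g3=1, g4=0, g5=0, g6=1, g7=0, g8=1, g9=1 → 1; observed 1. Eliminates g9 stuck-at-0.
Only g1 stuck-at-1 is consistent with every test.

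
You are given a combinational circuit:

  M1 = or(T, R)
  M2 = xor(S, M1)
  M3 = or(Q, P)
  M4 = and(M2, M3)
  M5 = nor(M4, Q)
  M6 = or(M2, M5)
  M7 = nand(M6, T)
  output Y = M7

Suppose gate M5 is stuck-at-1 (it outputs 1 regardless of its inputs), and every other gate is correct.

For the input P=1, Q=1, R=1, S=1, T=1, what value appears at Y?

0

Propagate with M5 forced: M1=1, M2=0, M3=1, M4=0, M5=1 [stuck-at-1], M6=1, M7=0.
So Y = 0. (Without the fault it would be 1.)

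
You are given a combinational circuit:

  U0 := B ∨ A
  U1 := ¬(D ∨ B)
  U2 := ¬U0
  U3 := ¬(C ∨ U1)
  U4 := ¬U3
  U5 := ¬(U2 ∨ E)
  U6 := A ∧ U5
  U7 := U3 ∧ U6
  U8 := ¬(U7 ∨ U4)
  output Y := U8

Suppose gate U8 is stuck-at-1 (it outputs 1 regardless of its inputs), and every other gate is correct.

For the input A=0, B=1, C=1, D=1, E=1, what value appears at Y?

Propagate with U8 forced: U0=1, U1=0, U2=0, U3=0, U4=1, U5=0, U6=0, U7=0, U8=1 [stuck-at-1].
So Y = 1. (Without the fault it would be 0.)

1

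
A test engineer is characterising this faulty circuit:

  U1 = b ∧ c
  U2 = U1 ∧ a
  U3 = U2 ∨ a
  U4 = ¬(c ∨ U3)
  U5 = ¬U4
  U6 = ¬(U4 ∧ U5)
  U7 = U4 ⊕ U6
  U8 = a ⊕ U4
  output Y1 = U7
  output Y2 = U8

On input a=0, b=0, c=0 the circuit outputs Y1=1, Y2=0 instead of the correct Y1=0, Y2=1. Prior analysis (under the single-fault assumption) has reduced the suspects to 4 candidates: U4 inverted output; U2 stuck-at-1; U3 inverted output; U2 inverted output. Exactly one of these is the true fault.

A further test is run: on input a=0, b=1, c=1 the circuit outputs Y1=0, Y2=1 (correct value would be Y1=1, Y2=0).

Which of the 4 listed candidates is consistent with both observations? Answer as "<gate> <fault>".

Evaluate each candidate on input a=0, b=1, c=1:
  U4 inverted output: U1=1, U2=0, U3=0, U4=1 [inverted output], U5=0, U6=1, U7=0, U8=1 → Y1=0, Y2=1 — matches
  U2 stuck-at-1: U1=1, U2=1 [stuck-at-1], U3=1, U4=0, U5=1, U6=1, U7=1, U8=0 → Y1=1, Y2=0 — eliminated
  U3 inverted output: U1=1, U2=0, U3=1 [inverted output], U4=0, U5=1, U6=1, U7=1, U8=0 → Y1=1, Y2=0 — eliminated
  U2 inverted output: U1=1, U2=1 [inverted output], U3=1, U4=0, U5=1, U6=1, U7=1, U8=0 → Y1=1, Y2=0 — eliminated
Only U4 inverted output reproduces the observed Y1=0, Y2=1.

U4 inverted output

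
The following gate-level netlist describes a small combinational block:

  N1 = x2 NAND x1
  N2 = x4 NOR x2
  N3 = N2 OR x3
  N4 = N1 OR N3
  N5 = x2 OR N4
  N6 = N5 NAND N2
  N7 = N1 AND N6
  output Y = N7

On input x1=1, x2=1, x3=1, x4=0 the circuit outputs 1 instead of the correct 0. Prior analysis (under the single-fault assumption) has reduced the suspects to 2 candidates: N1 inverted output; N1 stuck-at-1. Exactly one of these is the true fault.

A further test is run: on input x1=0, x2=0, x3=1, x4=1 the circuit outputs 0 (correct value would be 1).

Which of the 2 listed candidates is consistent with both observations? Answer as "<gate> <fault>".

Evaluate each candidate on input x1=0, x2=0, x3=1, x4=1:
  N1 inverted output: N1=0 [inverted output], N2=0, N3=1, N4=1, N5=1, N6=1, N7=0 → 0 — matches
  N1 stuck-at-1: N1=1 [stuck-at-1], N2=0, N3=1, N4=1, N5=1, N6=1, N7=1 → 1 — eliminated
Only N1 inverted output reproduces the observed 0.

N1 inverted output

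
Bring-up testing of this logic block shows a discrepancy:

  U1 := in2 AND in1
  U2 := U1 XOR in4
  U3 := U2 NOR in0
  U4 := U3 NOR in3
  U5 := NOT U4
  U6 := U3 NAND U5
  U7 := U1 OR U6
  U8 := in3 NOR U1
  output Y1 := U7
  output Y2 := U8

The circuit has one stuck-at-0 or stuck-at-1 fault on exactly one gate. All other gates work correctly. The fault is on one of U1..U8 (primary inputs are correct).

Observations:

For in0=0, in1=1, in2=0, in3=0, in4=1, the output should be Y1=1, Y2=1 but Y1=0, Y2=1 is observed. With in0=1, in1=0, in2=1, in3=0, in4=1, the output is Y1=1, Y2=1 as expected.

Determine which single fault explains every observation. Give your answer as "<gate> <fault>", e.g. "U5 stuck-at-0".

Fault-free values for test 1 (in0=0, in1=1, in2=0, in3=0, in4=1): U1=0, U2=1, U3=0, U4=1, U5=0, U6=1, U7=1, U8=1, giving Y1=1, Y2=1. Observed Y1=0, Y2=1.
Test 1: faults giving observed Y1=0, Y2=1 are {U2 stuck-at-0, U3 stuck-at-1, U6 stuck-at-0, U7 stuck-at-0}.
Test 2 (in0=1, in1=0, in2=1, in3=0, in4=1): fault-free U1=0, U2=1, U3=0, U4=1, U5=0, U6=1, U7=1, U8=1 → Y1=1, Y2=1; observed Y1=1, Y2=1. Eliminates U3 stuck-at-1, U6 stuck-at-0, U7 stuck-at-0.
Only U2 stuck-at-0 is consistent with every test.

U2 stuck-at-0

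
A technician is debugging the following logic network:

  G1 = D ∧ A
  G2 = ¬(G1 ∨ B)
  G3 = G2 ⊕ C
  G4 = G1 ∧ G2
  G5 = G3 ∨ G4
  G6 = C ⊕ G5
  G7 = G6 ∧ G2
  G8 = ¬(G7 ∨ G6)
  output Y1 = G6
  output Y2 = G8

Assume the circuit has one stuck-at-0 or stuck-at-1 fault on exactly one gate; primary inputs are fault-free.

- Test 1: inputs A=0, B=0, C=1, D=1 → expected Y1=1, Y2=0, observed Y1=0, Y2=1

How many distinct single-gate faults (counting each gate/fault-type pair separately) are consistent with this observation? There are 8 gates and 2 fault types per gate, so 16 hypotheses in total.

6

Fault-free: G1=0, G2=1, G3=0, G4=0, G5=0, G6=1, G7=1, G8=0 → Y1=1, Y2=0. Observed Y1=0, Y2=1.
  G1: stuck-at-1 ✓; others ✗
  G2: stuck-at-0 ✓; others ✗
  G3: stuck-at-1 ✓; others ✗
  G4: stuck-at-1 ✓; others ✗
  G5: stuck-at-1 ✓; others ✗
  G6: stuck-at-0 ✓; others ✗
  G7: none of the 2 fault types match ✗
  G8: none of the 2 fault types match ✗
Consistent faults: {G1 stuck-at-1, G2 stuck-at-0, G3 stuck-at-1, G4 stuck-at-1, G5 stuck-at-1, G6 stuck-at-0} — 6 in all.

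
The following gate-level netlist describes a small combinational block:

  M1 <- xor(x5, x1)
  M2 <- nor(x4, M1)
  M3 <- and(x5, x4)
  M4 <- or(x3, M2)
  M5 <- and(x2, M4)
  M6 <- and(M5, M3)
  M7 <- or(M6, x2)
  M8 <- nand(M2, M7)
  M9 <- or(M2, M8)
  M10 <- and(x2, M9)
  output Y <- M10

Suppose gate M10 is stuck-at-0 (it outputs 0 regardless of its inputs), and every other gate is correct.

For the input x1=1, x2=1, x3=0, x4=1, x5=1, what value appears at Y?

Propagate with M10 forced: M1=0, M2=0, M3=1, M4=0, M5=0, M6=0, M7=1, M8=1, M9=1, M10=0 [stuck-at-0].
So Y = 0. (Without the fault it would be 1.)

0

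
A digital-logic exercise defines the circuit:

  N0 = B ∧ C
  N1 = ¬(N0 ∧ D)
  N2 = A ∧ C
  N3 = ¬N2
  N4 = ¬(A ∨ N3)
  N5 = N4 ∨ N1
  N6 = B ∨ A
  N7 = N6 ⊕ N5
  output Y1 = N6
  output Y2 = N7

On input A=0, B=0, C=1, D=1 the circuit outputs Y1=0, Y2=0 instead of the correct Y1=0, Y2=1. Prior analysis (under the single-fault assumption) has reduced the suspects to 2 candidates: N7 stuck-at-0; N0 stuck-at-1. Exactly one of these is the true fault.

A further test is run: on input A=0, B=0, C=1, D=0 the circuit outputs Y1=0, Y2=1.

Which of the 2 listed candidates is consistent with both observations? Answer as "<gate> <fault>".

Evaluate each candidate on input A=0, B=0, C=1, D=0:
  N7 stuck-at-0: N0=0, N1=1, N2=0, N3=1, N4=0, N5=1, N6=0, N7=0 [stuck-at-0] → Y1=0, Y2=0 — eliminated
  N0 stuck-at-1: N0=1 [stuck-at-1], N1=1, N2=0, N3=1, N4=0, N5=1, N6=0, N7=1 → Y1=0, Y2=1 — matches
Only N0 stuck-at-1 reproduces the observed Y1=0, Y2=1.

N0 stuck-at-1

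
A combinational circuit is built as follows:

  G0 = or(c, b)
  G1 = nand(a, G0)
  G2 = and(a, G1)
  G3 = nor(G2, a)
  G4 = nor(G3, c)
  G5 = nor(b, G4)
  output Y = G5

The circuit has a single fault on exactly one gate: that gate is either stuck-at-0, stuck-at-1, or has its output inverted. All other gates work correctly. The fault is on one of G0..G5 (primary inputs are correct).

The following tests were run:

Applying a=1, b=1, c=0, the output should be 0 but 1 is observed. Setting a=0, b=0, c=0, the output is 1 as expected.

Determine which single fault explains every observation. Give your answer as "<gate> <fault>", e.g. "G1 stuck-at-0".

G5 stuck-at-1

Fault-free values for test 1 (a=1, b=1, c=0): G0=1, G1=0, G2=0, G3=0, G4=1, G5=0, giving Y=0. Observed 1.
Test 1: faults giving observed 1 are {G5 stuck-at-1, G5 inverted output}.
Test 2 (a=0, b=0, c=0): fault-free G0=0, G1=1, G2=0, G3=1, G4=0, G5=1 → 1; observed 1. Eliminates G5 inverted output.
Only G5 stuck-at-1 is consistent with every test.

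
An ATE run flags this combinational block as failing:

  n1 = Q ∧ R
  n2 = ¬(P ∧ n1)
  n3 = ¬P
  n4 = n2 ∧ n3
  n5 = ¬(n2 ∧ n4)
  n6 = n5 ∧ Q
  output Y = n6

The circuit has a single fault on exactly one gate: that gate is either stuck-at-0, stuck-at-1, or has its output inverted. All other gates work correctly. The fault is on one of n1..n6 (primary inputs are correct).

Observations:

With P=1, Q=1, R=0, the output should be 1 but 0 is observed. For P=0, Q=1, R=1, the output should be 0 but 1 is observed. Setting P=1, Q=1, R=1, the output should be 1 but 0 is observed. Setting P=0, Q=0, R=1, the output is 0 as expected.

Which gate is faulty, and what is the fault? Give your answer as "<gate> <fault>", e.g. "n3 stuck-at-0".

n5 inverted output

Fault-free values for test 1 (P=1, Q=1, R=0): n1=0, n2=1, n3=0, n4=0, n5=1, n6=1, giving Y=1. Observed 0.
Test 1: faults giving observed 0 are {n3 stuck-at-1, n3 inverted output, n4 stuck-at-1, n4 inverted output, n5 stuck-at-0, n5 inverted output, n6 stuck-at-0, n6 inverted output}.
Test 2 (P=0, Q=1, R=1): fault-free n1=1, n2=1, n3=1, n4=1, n5=0, n6=0 → 0; observed 1. Eliminates n3 stuck-at-1, n4 stuck-at-1, n5 stuck-at-0, n6 stuck-at-0.
Test 3 (P=1, Q=1, R=1): fault-free n1=1, n2=0, n3=0, n4=0, n5=1, n6=1 → 1; observed 0. Eliminates n3 inverted output, n4 inverted output.
Test 4 (P=0, Q=0, R=1): fault-free n1=0, n2=1, n3=1, n4=1, n5=0, n6=0 → 0; observed 0. Eliminates n6 inverted output.
Only n5 inverted output is consistent with every test.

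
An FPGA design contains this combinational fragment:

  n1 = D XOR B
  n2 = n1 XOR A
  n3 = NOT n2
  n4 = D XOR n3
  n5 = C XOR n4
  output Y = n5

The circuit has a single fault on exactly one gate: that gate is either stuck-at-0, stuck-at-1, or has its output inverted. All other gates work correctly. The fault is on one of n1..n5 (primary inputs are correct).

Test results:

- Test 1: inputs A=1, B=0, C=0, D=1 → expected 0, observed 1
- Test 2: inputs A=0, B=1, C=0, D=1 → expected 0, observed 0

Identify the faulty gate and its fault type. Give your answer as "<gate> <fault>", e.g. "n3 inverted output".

Fault-free values for test 1 (A=1, B=0, C=0, D=1): n1=1, n2=0, n3=1, n4=0, n5=0, giving Y=0. Observed 1.
Test 1: faults giving observed 1 are {n1 stuck-at-0, n1 inverted output, n2 stuck-at-1, n2 inverted output, n3 stuck-at-0, n3 inverted output, n4 stuck-at-1, n4 inverted output, n5 stuck-at-1, n5 inverted output}.
Test 2 (A=0, B=1, C=0, D=1): fault-free n1=0, n2=0, n3=1, n4=0, n5=0 → 0; observed 0. Eliminates n1 inverted output, n2 stuck-at-1, n2 inverted output, n3 stuck-at-0, n3 inverted output, n4 stuck-at-1, n4 inverted output, n5 stuck-at-1, n5 inverted output.
Only n1 stuck-at-0 is consistent with every test.

n1 stuck-at-0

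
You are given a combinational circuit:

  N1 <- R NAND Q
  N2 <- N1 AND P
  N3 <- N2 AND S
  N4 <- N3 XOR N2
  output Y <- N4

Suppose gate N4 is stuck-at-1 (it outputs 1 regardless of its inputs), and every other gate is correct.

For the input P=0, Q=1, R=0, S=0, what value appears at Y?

Propagate with N4 forced: N1=1, N2=0, N3=0, N4=1 [stuck-at-1].
So Y = 1. (Without the fault it would be 0.)

1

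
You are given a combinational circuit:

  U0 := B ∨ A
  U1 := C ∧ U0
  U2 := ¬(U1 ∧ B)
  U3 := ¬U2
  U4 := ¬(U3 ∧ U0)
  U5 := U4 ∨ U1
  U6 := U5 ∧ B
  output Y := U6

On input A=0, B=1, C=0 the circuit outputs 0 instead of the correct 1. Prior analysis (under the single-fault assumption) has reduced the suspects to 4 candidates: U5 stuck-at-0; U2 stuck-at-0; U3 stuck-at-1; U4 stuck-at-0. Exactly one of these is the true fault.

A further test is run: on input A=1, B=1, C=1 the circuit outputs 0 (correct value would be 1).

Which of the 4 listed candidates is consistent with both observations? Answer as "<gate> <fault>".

U5 stuck-at-0

Evaluate each candidate on input A=1, B=1, C=1:
  U5 stuck-at-0: U0=1, U1=1, U2=0, U3=1, U4=0, U5=0 [stuck-at-0], U6=0 → 0 — matches
  U2 stuck-at-0: U0=1, U1=1, U2=0 [stuck-at-0], U3=1, U4=0, U5=1, U6=1 → 1 — eliminated
  U3 stuck-at-1: U0=1, U1=1, U2=0, U3=1 [stuck-at-1], U4=0, U5=1, U6=1 → 1 — eliminated
  U4 stuck-at-0: U0=1, U1=1, U2=0, U3=1, U4=0 [stuck-at-0], U5=1, U6=1 → 1 — eliminated
Only U5 stuck-at-0 reproduces the observed 0.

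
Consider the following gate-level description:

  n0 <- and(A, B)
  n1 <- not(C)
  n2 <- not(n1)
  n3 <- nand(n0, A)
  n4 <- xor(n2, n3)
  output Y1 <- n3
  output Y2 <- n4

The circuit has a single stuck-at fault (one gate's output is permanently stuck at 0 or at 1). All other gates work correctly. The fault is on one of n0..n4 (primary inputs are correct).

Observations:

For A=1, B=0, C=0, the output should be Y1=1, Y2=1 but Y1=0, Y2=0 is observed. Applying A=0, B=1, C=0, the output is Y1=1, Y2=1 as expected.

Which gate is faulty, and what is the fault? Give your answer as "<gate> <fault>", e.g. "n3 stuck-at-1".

Fault-free values for test 1 (A=1, B=0, C=0): n0=0, n1=1, n2=0, n3=1, n4=1, giving Y1=1, Y2=1. Observed Y1=0, Y2=0.
Test 1: faults giving observed Y1=0, Y2=0 are {n0 stuck-at-1, n3 stuck-at-0}.
Test 2 (A=0, B=1, C=0): fault-free n0=0, n1=1, n2=0, n3=1, n4=1 → Y1=1, Y2=1; observed Y1=1, Y2=1. Eliminates n3 stuck-at-0.
Only n0 stuck-at-1 is consistent with every test.

n0 stuck-at-1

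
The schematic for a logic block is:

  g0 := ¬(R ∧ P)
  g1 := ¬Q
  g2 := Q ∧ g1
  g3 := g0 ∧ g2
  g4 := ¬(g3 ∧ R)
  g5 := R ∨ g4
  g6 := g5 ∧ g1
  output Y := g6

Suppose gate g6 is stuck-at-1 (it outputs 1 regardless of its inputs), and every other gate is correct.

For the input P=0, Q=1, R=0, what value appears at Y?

Propagate with g6 forced: g0=1, g1=0, g2=0, g3=0, g4=1, g5=1, g6=1 [stuck-at-1].
So Y = 1. (Without the fault it would be 0.)

1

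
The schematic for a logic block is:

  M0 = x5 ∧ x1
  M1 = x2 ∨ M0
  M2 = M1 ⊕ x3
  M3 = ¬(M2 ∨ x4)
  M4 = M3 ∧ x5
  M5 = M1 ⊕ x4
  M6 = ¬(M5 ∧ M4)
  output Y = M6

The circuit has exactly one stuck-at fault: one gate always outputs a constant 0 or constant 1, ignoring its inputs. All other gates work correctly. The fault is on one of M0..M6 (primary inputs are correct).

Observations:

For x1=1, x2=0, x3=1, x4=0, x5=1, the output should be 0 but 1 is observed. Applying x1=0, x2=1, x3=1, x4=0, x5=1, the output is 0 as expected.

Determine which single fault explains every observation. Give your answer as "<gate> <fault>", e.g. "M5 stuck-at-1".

Fault-free values for test 1 (x1=1, x2=0, x3=1, x4=0, x5=1): M0=1, M1=1, M2=0, M3=1, M4=1, M5=1, M6=0, giving Y=0. Observed 1.
Test 1: faults giving observed 1 are {M0 stuck-at-0, M1 stuck-at-0, M2 stuck-at-1, M3 stuck-at-0, M4 stuck-at-0, M5 stuck-at-0, M6 stuck-at-1}.
Test 2 (x1=0, x2=1, x3=1, x4=0, x5=1): fault-free M0=0, M1=1, M2=0, M3=1, M4=1, M5=1, M6=0 → 0; observed 0. Eliminates M1 stuck-at-0, M2 stuck-at-1, M3 stuck-at-0, M4 stuck-at-0, M5 stuck-at-0, M6 stuck-at-1.
Only M0 stuck-at-0 is consistent with every test.

M0 stuck-at-0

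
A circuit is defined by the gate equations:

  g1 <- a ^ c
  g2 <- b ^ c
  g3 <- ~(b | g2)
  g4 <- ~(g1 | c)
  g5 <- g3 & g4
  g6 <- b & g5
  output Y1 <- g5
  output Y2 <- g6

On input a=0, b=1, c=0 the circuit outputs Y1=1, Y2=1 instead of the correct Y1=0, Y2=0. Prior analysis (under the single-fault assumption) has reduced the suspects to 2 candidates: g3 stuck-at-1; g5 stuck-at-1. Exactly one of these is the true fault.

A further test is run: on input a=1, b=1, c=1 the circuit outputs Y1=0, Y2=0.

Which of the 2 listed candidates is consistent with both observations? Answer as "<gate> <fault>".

Evaluate each candidate on input a=1, b=1, c=1:
  g3 stuck-at-1: g1=0, g2=0, g3=1 [stuck-at-1], g4=0, g5=0, g6=0 → Y1=0, Y2=0 — matches
  g5 stuck-at-1: g1=0, g2=0, g3=0, g4=0, g5=1 [stuck-at-1], g6=1 → Y1=1, Y2=1 — eliminated
Only g3 stuck-at-1 reproduces the observed Y1=0, Y2=0.

g3 stuck-at-1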